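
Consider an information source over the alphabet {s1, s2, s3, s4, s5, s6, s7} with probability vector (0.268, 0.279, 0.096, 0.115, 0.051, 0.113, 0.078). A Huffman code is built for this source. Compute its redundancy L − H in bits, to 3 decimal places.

Entropy H = −Σ p log₂ p ≈ 2.5678 bits.
Huffman merges: 51/1000+39/500→129/1000; 12/125+113/1000→209/1000; 23/200+129/1000→61/250; 209/1000+61/250→453/1000; 67/250+279/1000→547/1000; 453/1000+547/1000→1. L = 1291/500 ≈ 2.5820.
L − H = 2.5820 − 2.5678 = 0.014 bits.

0.014 bits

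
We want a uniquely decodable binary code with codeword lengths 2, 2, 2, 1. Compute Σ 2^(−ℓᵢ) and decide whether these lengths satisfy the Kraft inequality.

With common denominator 2^2 = 4: Σ 2^(−ℓᵢ) = 1/4 + 1/4 + 1/4 + 2/4 = 5/4 = 1.25.
Kraft's inequality requires Σ ≤ 1; here Σ = 1.25 > 1, so no such prefix code exists.

1.25; no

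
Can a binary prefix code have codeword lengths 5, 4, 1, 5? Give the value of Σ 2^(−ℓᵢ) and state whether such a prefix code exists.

With common denominator 2^5 = 32: Σ 2^(−ℓᵢ) = 1/32 + 2/32 + 16/32 + 1/32 = 20/32 = 0.625.
Kraft's inequality requires Σ ≤ 1; here Σ = 0.625 ≤ 1, so such a prefix code exists.

0.625; yes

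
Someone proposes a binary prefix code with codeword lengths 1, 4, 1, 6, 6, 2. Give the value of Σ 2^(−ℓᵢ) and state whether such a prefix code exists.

1.34375; no

With common denominator 2^6 = 64: Σ 2^(−ℓᵢ) = 32/64 + 4/64 + 32/64 + 1/64 + 1/64 + 16/64 = 86/64 = 1.34375.
Kraft's inequality requires Σ ≤ 1; here Σ = 1.34375 > 1, so no such prefix code exists.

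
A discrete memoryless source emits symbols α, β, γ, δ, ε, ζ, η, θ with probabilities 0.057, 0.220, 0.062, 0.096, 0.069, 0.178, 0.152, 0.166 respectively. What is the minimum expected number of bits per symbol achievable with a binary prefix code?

Repeatedly combine the two least-probable nodes; the expected code length is the sum of the merged weights.
merge 57/1000 + 31/500 → 119/1000
merge 69/1000 + 12/125 → 33/200
merge 119/1000 + 19/125 → 271/1000
merge 33/200 + 83/500 → 331/1000
merge 89/500 + 11/50 → 199/500
merge 271/1000 + 331/1000 → 301/500
merge 199/500 + 301/500 → 1
L = 119/1000 + 33/200 + 271/1000 + 331/1000 + 199/500 + 301/500 + 1 = 1443/500 = 2.886 bits/symbol.

2.886 bits/symbol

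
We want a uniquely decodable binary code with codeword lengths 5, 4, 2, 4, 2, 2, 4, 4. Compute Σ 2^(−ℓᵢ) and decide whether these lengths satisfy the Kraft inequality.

With common denominator 2^5 = 32: Σ 2^(−ℓᵢ) = 1/32 + 2/32 + 8/32 + 2/32 + 8/32 + 8/32 + 2/32 + 2/32 = 33/32 = 1.03125.
Kraft's inequality requires Σ ≤ 1; here Σ = 1.03125 > 1, so no such prefix code exists.

1.03125; no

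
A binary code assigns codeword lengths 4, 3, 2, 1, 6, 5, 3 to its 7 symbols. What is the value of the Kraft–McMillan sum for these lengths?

1.109375

With common denominator 2^6 = 64: Σ 2^(−ℓᵢ) = 4/64 + 8/64 + 16/64 + 32/64 + 1/64 + 2/64 + 8/64 = 71/64 = 1.109375.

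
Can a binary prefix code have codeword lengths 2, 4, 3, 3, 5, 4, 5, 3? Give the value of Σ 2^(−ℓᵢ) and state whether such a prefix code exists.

0.8125; yes

With common denominator 2^5 = 32: Σ 2^(−ℓᵢ) = 8/32 + 2/32 + 4/32 + 4/32 + 1/32 + 2/32 + 1/32 + 4/32 = 26/32 = 0.8125.
Kraft's inequality requires Σ ≤ 1; here Σ = 0.8125 ≤ 1, so such a prefix code exists.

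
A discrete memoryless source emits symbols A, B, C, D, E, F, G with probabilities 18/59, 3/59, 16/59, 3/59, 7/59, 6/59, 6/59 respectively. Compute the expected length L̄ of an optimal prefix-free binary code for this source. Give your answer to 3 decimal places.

2.525 bits/symbol

Repeatedly combine the two least-probable nodes; the expected code length is the sum of the merged weights.
merge 3/59 + 3/59 → 6/59
merge 6/59 + 6/59 → 12/59
merge 6/59 + 7/59 → 13/59
merge 12/59 + 13/59 → 25/59
merge 16/59 + 18/59 → 34/59
merge 25/59 + 34/59 → 1
L = 6/59 + 12/59 + 13/59 + 25/59 + 34/59 + 1 = 149/59 ≈ 2.525 bits/symbol.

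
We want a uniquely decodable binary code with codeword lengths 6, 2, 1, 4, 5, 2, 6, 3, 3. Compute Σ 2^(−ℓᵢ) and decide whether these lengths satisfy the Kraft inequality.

With common denominator 2^6 = 64: Σ 2^(−ℓᵢ) = 1/64 + 16/64 + 32/64 + 4/64 + 2/64 + 16/64 + 1/64 + 8/64 + 8/64 = 88/64 = 1.375.
Kraft's inequality requires Σ ≤ 1; here Σ = 1.375 > 1, so no such prefix code exists.

1.375; no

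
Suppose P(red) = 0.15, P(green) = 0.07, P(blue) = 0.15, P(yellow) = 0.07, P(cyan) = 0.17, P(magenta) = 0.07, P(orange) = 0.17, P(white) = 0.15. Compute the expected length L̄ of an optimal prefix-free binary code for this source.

2.97 bits/symbol

Repeatedly combine the two least-probable nodes; the expected code length is the sum of the merged weights.
merge 7/100 + 7/100 → 7/50
merge 7/100 + 7/50 → 21/100
merge 3/20 + 3/20 → 3/10
merge 3/20 + 17/100 → 8/25
merge 17/100 + 21/100 → 19/50
merge 3/10 + 8/25 → 31/50
merge 19/50 + 31/50 → 1
L = 7/50 + 21/100 + 3/10 + 8/25 + 19/50 + 31/50 + 1 = 297/100 = 2.97 bits/symbol.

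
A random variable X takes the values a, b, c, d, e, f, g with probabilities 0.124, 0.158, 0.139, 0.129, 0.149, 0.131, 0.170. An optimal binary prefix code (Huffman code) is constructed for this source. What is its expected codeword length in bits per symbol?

Repeatedly combine the two least-probable nodes; the expected code length is the sum of the merged weights.
merge 31/250 + 129/1000 → 253/1000
merge 131/1000 + 139/1000 → 27/100
merge 149/1000 + 79/500 → 307/1000
merge 17/100 + 253/1000 → 423/1000
merge 27/100 + 307/1000 → 577/1000
merge 423/1000 + 577/1000 → 1
L = 253/1000 + 27/100 + 307/1000 + 423/1000 + 577/1000 + 1 = 283/100 = 2.83 bits/symbol.

2.83 bits/symbol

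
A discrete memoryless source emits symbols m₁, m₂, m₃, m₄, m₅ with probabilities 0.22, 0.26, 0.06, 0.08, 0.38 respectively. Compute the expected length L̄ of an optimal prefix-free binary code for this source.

Repeatedly combine the two least-probable nodes; the expected code length is the sum of the merged weights.
merge 3/50 + 2/25 → 7/50
merge 7/50 + 11/50 → 9/25
merge 13/50 + 9/25 → 31/50
merge 19/50 + 31/50 → 1
L = 7/50 + 9/25 + 31/50 + 1 = 53/25 = 2.12 bits/symbol.

2.12 bits/symbol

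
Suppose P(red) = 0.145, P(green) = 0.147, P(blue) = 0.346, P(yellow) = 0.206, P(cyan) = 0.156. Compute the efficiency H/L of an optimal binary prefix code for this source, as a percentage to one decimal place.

Entropy H = −Σ p log₂ p ≈ 2.2280 bits.
Huffman merges: 29/200+147/1000→73/250; 39/250+103/500→181/500; 73/250+173/500→319/500; 181/500+319/500→1. L = 573/250 ≈ 2.2920.
Efficiency = H/L = 2.2280/2.2920 = 97.2%.

97.2%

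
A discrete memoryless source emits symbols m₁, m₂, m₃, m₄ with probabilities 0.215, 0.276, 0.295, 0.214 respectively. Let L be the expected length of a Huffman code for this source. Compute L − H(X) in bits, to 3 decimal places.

Entropy H = −Σ p log₂ p ≈ 1.9849 bits.
Huffman merges: 107/500+43/200→429/1000; 69/250+59/200→571/1000; 429/1000+571/1000→1. L = 2 ≈ 2.0000.
L − H = 2.0000 − 1.9849 = 0.015 bits.

0.015 bits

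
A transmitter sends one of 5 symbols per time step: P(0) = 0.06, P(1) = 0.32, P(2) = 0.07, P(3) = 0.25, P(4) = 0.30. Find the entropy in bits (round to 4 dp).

H = −Σ pᵢ log₂ pᵢ.
−0.06·log₂(0.06) = 0.2435
−0.32·log₂(0.32) = 0.5260
−0.07·log₂(0.07) = 0.2686
−0.25·log₂(0.25) = 0.5000
−0.30·log₂(0.30) = 0.5211
Sum ≈ 2.0592 → 2.0592 bits.

2.0592 bits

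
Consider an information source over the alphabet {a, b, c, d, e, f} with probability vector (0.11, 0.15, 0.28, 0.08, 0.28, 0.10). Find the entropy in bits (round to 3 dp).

H = −Σ pᵢ log₂ pᵢ.
−0.11·log₂(0.11) = 0.3503
−0.15·log₂(0.15) = 0.4105
−0.28·log₂(0.28) = 0.5142
−0.08·log₂(0.08) = 0.2915
−0.28·log₂(0.28) = 0.5142
−0.10·log₂(0.10) = 0.3322
Sum ≈ 2.4130 → 2.413 bits.

2.413 bits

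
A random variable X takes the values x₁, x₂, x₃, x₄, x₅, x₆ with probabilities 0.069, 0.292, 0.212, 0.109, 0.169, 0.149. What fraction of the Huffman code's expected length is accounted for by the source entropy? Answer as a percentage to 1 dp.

98.2%

Entropy H = −Σ p log₂ p ≈ 2.4504 bits.
Huffman merges: 69/1000+109/1000→89/500; 149/1000+169/1000→159/500; 89/500+53/250→39/100; 73/250+159/500→61/100; 39/100+61/100→1. L = 312/125 ≈ 2.4960.
Efficiency = H/L = 2.4504/2.4960 = 98.2%.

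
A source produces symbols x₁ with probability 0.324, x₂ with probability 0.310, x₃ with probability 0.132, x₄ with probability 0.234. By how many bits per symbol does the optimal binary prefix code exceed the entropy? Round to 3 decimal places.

Entropy H = −Σ p log₂ p ≈ 1.9265 bits.
Huffman merges: 33/250+117/500→183/500; 31/100+81/250→317/500; 183/500+317/500→1. L = 2 ≈ 2.0000.
L − H = 2.0000 − 1.9265 = 0.073 bits.

0.073 bits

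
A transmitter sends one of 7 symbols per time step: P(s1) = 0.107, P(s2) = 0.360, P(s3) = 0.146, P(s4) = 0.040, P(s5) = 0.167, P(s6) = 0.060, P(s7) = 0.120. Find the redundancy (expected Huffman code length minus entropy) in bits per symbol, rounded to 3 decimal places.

Entropy H = −Σ p log₂ p ≈ 2.5085 bits.
Huffman merges: 1/25+3/50→1/10; 1/10+107/1000→207/1000; 3/25+73/500→133/500; 167/1000+207/1000→187/500; 133/500+9/25→313/500; 187/500+313/500→1. L = 2573/1000 ≈ 2.5730.
L − H = 2.5730 − 2.5085 = 0.065 bits.

0.065 bits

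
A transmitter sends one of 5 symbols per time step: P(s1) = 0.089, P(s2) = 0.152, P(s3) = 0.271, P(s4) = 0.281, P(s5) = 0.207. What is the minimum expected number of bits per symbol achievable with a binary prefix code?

Repeatedly combine the two least-probable nodes; the expected code length is the sum of the merged weights.
merge 89/1000 + 19/125 → 241/1000
merge 207/1000 + 241/1000 → 56/125
merge 271/1000 + 281/1000 → 69/125
merge 56/125 + 69/125 → 1
L = 241/1000 + 56/125 + 69/125 + 1 = 2241/1000 = 2.241 bits/symbol.

2.241 bits/symbol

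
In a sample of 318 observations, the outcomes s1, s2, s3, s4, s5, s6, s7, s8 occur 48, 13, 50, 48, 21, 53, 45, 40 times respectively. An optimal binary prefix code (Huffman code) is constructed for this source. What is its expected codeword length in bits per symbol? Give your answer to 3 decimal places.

2.940 bits/symbol

Probabilities are the counts divided by 318.
Repeatedly combine the two least-probable nodes; the expected code length is the sum of the merged weights.
merge 13/318 + 7/106 → 17/159
merge 17/159 + 20/159 → 37/159
merge 15/106 + 8/53 → 31/106
merge 8/53 + 25/159 → 49/159
merge 1/6 + 37/159 → 127/318
merge 31/106 + 49/159 → 191/318
merge 127/318 + 191/318 → 1
L = 17/159 + 37/159 + 31/106 + 49/159 + 127/318 + 191/318 + 1 = 935/318 ≈ 2.940 bits/symbol.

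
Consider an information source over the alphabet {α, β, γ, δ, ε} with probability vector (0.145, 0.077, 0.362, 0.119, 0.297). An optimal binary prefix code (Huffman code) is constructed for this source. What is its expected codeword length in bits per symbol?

2.175 bits/symbol

Repeatedly combine the two least-probable nodes; the expected code length is the sum of the merged weights.
merge 77/1000 + 119/1000 → 49/250
merge 29/200 + 49/250 → 341/1000
merge 297/1000 + 341/1000 → 319/500
merge 181/500 + 319/500 → 1
L = 49/250 + 341/1000 + 319/500 + 1 = 87/40 = 2.175 bits/symbol.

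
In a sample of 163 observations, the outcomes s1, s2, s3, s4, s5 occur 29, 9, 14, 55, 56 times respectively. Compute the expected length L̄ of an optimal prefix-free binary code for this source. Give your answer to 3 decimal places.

Probabilities are the counts divided by 163.
Repeatedly combine the two least-probable nodes; the expected code length is the sum of the merged weights.
merge 9/163 + 14/163 → 23/163
merge 23/163 + 29/163 → 52/163
merge 52/163 + 55/163 → 107/163
merge 56/163 + 107/163 → 1
L = 23/163 + 52/163 + 107/163 + 1 = 345/163 ≈ 2.117 bits/symbol.

2.117 bits/symbol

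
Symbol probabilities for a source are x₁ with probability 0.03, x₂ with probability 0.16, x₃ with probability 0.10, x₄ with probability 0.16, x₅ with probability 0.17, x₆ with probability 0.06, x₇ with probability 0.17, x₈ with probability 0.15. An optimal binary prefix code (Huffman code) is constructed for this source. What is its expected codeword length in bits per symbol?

Repeatedly combine the two least-probable nodes; the expected code length is the sum of the merged weights.
merge 3/100 + 3/50 → 9/100
merge 9/100 + 1/10 → 19/100
merge 3/20 + 4/25 → 31/100
merge 4/25 + 17/100 → 33/100
merge 17/100 + 19/100 → 9/25
merge 31/100 + 33/100 → 16/25
merge 9/25 + 16/25 → 1
L = 9/100 + 19/100 + 31/100 + 33/100 + 9/25 + 16/25 + 1 = 73/25 = 2.92 bits/symbol.

2.92 bits/symbol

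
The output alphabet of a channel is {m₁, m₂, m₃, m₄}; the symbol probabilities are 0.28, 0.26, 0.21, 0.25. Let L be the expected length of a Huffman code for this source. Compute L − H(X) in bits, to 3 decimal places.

Entropy H = −Σ p log₂ p ≈ 1.9923 bits.
Huffman merges: 21/100+1/4→23/50; 13/50+7/25→27/50; 23/50+27/50→1. L = 2 ≈ 2.0000.
L − H = 2.0000 − 1.9923 = 0.008 bits.

0.008 bits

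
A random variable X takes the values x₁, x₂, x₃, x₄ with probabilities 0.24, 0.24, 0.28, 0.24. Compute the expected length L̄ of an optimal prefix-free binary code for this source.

2 bits/symbol

Repeatedly combine the two least-probable nodes; the expected code length is the sum of the merged weights.
merge 6/25 + 6/25 → 12/25
merge 6/25 + 7/25 → 13/25
merge 12/25 + 13/25 → 1
L = 12/25 + 13/25 + 1 = 2 bits/symbol.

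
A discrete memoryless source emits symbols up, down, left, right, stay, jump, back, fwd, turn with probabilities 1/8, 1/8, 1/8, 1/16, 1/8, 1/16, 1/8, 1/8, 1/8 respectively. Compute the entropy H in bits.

3.125 bits

Each probability is a power of 1/2, so log₂(1/p) is an integer.
H = Σ p·log₂(1/p) = 1/8·3 + 1/8·3 + 1/8·3 + 1/16·4 + 1/8·3 + 1/16·4 + 1/8·3 + 1/8·3 + 1/8·3 = 3.125 bits.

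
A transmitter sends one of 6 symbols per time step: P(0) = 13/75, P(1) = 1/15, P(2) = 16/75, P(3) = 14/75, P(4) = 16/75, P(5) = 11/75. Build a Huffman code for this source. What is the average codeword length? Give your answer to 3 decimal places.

2.573 bits/symbol

Repeatedly combine the two least-probable nodes; the expected code length is the sum of the merged weights.
merge 1/15 + 11/75 → 16/75
merge 13/75 + 14/75 → 9/25
merge 16/75 + 16/75 → 32/75
merge 16/75 + 9/25 → 43/75
merge 32/75 + 43/75 → 1
L = 16/75 + 9/25 + 32/75 + 43/75 + 1 = 193/75 ≈ 2.573 bits/symbol.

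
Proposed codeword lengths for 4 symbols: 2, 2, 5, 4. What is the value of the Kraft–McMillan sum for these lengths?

With common denominator 2^5 = 32: Σ 2^(−ℓᵢ) = 8/32 + 8/32 + 1/32 + 2/32 = 19/32 = 0.59375.

0.59375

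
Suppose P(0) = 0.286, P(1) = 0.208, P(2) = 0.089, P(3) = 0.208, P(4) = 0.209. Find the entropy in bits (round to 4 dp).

H = −Σ pᵢ log₂ pᵢ.
−0.286·log₂(0.286) = 0.5165
−0.208·log₂(0.208) = 0.4712
−0.089·log₂(0.089) = 0.3106
−0.208·log₂(0.208) = 0.4712
−0.209·log₂(0.209) = 0.4720
Sum ≈ 2.2415 → 2.2415 bits.

2.2415 bits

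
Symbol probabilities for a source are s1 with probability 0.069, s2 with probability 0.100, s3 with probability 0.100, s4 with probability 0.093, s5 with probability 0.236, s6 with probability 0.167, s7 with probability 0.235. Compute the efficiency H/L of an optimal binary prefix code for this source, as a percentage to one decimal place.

99.0%

Entropy H = −Σ p log₂ p ≈ 2.6630 bits.
Huffman merges: 69/1000+93/1000→81/500; 1/10+1/10→1/5; 81/500+167/1000→329/1000; 1/5+47/200→87/200; 59/250+329/1000→113/200; 87/200+113/200→1. L = 2691/1000 ≈ 2.6910.
Efficiency = H/L = 2.6630/2.6910 = 99.0%.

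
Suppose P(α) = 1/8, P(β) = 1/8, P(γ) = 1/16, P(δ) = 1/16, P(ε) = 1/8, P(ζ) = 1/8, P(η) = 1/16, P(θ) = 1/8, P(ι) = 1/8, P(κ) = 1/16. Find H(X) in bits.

3.25 bits

Each probability is a power of 1/2, so log₂(1/p) is an integer.
H = Σ p·log₂(1/p) = 1/8·3 + 1/8·3 + 1/16·4 + 1/16·4 + 1/8·3 + 1/8·3 + 1/16·4 + 1/8·3 + 1/8·3 + 1/16·4 = 3.25 bits.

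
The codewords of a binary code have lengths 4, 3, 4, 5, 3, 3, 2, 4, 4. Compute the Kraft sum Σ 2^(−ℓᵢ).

With common denominator 2^5 = 32: Σ 2^(−ℓᵢ) = 2/32 + 4/32 + 2/32 + 1/32 + 4/32 + 4/32 + 8/32 + 2/32 + 2/32 = 29/32 = 0.90625.

0.90625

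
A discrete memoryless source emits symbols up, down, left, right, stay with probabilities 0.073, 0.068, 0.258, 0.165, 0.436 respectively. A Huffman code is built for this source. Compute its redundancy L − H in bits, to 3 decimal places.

Entropy H = −Σ p log₂ p ≈ 1.9947 bits.
Huffman merges: 17/250+73/1000→141/1000; 141/1000+33/200→153/500; 129/500+153/500→141/250; 109/250+141/250→1. L = 2011/1000 ≈ 2.0110.
L − H = 2.0110 − 1.9947 = 0.016 bits.

0.016 bits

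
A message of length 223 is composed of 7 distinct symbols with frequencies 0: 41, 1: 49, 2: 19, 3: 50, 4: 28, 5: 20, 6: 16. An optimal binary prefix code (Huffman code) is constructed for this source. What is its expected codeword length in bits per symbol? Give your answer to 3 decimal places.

2.713 bits/symbol

Probabilities are the counts divided by 223.
Repeatedly combine the two least-probable nodes; the expected code length is the sum of the merged weights.
merge 16/223 + 19/223 → 35/223
merge 20/223 + 28/223 → 48/223
merge 35/223 + 41/223 → 76/223
merge 48/223 + 49/223 → 97/223
merge 50/223 + 76/223 → 126/223
merge 97/223 + 126/223 → 1
L = 35/223 + 48/223 + 76/223 + 97/223 + 126/223 + 1 = 605/223 ≈ 2.713 bits/symbol.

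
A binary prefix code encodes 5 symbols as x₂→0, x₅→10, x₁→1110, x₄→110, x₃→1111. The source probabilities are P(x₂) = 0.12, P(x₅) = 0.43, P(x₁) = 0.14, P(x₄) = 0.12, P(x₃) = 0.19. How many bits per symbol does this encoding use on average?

2.66 bits/symbol

L̄ = Σ pᵢ·ℓᵢ = 0.12·1 + 0.43·2 + 0.14·4 + 0.12·3 + 0.19·4 = 2.66 bits/symbol.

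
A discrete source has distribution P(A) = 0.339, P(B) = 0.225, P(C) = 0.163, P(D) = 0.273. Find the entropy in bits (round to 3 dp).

1.951 bits

H = −Σ pᵢ log₂ pᵢ.
−0.339·log₂(0.339) = 0.5291
−0.225·log₂(0.225) = 0.4842
−0.163·log₂(0.163) = 0.4266
−0.273·log₂(0.273) = 0.5113
Sum ≈ 1.9512 → 1.951 bits.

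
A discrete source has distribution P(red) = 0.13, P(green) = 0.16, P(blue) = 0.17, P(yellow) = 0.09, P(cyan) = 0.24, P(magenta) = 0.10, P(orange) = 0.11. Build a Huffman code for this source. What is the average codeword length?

2.76 bits/symbol

Repeatedly combine the two least-probable nodes; the expected code length is the sum of the merged weights.
merge 9/100 + 1/10 → 19/100
merge 11/100 + 13/100 → 6/25
merge 4/25 + 17/100 → 33/100
merge 19/100 + 6/25 → 43/100
merge 6/25 + 33/100 → 57/100
merge 43/100 + 57/100 → 1
L = 19/100 + 6/25 + 33/100 + 43/100 + 57/100 + 1 = 69/25 = 2.76 bits/symbol.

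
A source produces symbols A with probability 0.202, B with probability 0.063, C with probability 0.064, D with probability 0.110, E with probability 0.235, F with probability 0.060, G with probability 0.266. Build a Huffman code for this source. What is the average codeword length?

Repeatedly combine the two least-probable nodes; the expected code length is the sum of the merged weights.
merge 3/50 + 63/1000 → 123/1000
merge 8/125 + 11/100 → 87/500
merge 123/1000 + 87/500 → 297/1000
merge 101/500 + 47/200 → 437/1000
merge 133/500 + 297/1000 → 563/1000
merge 437/1000 + 563/1000 → 1
L = 123/1000 + 87/500 + 297/1000 + 437/1000 + 563/1000 + 1 = 1297/500 = 2.594 bits/symbol.

2.594 bits/symbol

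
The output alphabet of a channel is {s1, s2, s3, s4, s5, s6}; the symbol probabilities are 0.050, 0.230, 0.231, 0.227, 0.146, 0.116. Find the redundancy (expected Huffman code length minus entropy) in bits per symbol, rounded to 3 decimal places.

Entropy H = −Σ p log₂ p ≈ 2.4435 bits.
Huffman merges: 1/20+29/250→83/500; 73/500+83/500→39/125; 227/1000+23/100→457/1000; 231/1000+39/125→543/1000; 457/1000+543/1000→1. L = 1239/500 ≈ 2.4780.
L − H = 2.4780 − 2.4435 = 0.034 bits.

0.034 bits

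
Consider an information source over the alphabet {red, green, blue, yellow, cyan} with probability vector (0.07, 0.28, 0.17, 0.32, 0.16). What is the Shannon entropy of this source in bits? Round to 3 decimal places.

2.166 bits

H = −Σ pᵢ log₂ pᵢ.
−0.07·log₂(0.07) = 0.2686
−0.28·log₂(0.28) = 0.5142
−0.17·log₂(0.17) = 0.4346
−0.32·log₂(0.32) = 0.5260
−0.16·log₂(0.16) = 0.4230
Sum ≈ 2.1664 → 2.166 bits.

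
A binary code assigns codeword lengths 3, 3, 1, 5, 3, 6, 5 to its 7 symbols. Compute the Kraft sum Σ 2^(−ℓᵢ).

With common denominator 2^6 = 64: Σ 2^(−ℓᵢ) = 8/64 + 8/64 + 32/64 + 2/64 + 8/64 + 1/64 + 2/64 = 61/64 = 0.953125.

0.953125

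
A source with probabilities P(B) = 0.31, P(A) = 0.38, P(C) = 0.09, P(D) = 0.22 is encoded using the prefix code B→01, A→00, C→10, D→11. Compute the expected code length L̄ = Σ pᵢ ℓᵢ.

L̄ = Σ pᵢ·ℓᵢ = 0.31·2 + 0.38·2 + 0.09·2 + 0.22·2 = 2 bits/symbol.

2 bits/symbol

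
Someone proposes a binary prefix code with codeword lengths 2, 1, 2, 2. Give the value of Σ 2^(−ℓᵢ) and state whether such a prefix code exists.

With common denominator 2^2 = 4: Σ 2^(−ℓᵢ) = 1/4 + 2/4 + 1/4 + 1/4 = 5/4 = 1.25.
Kraft's inequality requires Σ ≤ 1; here Σ = 1.25 > 1, so no such prefix code exists.

1.25; no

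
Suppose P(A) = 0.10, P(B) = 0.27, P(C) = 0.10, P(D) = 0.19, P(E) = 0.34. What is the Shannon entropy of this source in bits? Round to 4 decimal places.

H = −Σ pᵢ log₂ pᵢ.
−0.10·log₂(0.10) = 0.3322
−0.27·log₂(0.27) = 0.5100
−0.10·log₂(0.10) = 0.3322
−0.19·log₂(0.19) = 0.4552
−0.34·log₂(0.34) = 0.5292
Sum ≈ 2.1588 → 2.1588 bits.

2.1588 bits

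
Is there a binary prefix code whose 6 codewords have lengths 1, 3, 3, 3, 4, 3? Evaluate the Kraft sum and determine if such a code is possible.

1.0625; no

With common denominator 2^4 = 16: Σ 2^(−ℓᵢ) = 8/16 + 2/16 + 2/16 + 2/16 + 1/16 + 2/16 = 17/16 = 1.0625.
Kraft's inequality requires Σ ≤ 1; here Σ = 1.0625 > 1, so no such prefix code exists.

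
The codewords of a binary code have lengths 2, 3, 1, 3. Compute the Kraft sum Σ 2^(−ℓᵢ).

1

With common denominator 2^3 = 8: Σ 2^(−ℓᵢ) = 2/8 + 1/8 + 4/8 + 1/8 = 8/8 = 1.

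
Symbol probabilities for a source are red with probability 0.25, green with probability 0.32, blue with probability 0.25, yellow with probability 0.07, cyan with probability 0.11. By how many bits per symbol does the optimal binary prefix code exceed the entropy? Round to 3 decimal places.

Entropy H = −Σ p log₂ p ≈ 2.1449 bits.
Huffman merges: 7/100+11/100→9/50; 9/50+1/4→43/100; 1/4+8/25→57/100; 43/100+57/100→1. L = 109/50 ≈ 2.1800.
L − H = 2.1800 − 2.1449 = 0.035 bits.

0.035 bits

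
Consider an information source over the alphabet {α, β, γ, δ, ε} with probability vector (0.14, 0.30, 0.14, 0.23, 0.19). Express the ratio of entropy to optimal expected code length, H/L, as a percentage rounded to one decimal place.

99.0%

Entropy H = −Σ p log₂ p ≈ 2.2582 bits.
Huffman merges: 7/50+7/50→7/25; 19/100+23/100→21/50; 7/25+3/10→29/50; 21/50+29/50→1. L = 57/25 ≈ 2.2800.
Efficiency = H/L = 2.2582/2.2800 = 99.0%.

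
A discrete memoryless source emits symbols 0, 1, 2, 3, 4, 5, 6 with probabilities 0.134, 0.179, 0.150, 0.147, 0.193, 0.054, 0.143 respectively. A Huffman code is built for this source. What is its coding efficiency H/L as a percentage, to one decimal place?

97.5%

Entropy H = −Σ p log₂ p ≈ 2.7367 bits.
Huffman merges: 27/500+67/500→47/250; 143/1000+147/1000→29/100; 3/20+179/1000→329/1000; 47/250+193/1000→381/1000; 29/100+329/1000→619/1000; 381/1000+619/1000→1. L = 2807/1000 ≈ 2.8070.
Efficiency = H/L = 2.7367/2.8070 = 97.5%.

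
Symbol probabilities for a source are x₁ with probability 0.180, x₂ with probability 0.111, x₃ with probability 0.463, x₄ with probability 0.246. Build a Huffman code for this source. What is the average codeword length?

1.828 bits/symbol

Repeatedly combine the two least-probable nodes; the expected code length is the sum of the merged weights.
merge 111/1000 + 9/50 → 291/1000
merge 123/500 + 291/1000 → 537/1000
merge 463/1000 + 537/1000 → 1
L = 291/1000 + 537/1000 + 1 = 457/250 = 1.828 bits/symbol.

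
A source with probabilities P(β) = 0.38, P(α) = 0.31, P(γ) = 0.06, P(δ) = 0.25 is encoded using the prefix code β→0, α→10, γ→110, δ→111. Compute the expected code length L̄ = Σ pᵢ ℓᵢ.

1.93 bits/symbol

L̄ = Σ pᵢ·ℓᵢ = 0.38·1 + 0.31·2 + 0.06·3 + 0.25·3 = 1.93 bits/symbol.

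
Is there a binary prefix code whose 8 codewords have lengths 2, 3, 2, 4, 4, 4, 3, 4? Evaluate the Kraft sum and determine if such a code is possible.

1; yes

With common denominator 2^4 = 16: Σ 2^(−ℓᵢ) = 4/16 + 2/16 + 4/16 + 1/16 + 1/16 + 1/16 + 2/16 + 1/16 = 16/16 = 1.
Kraft's inequality requires Σ ≤ 1; here Σ = 1 ≤ 1, so such a prefix code exists.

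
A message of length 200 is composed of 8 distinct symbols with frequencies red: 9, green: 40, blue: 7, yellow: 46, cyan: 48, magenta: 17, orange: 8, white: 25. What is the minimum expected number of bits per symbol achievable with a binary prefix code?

Probabilities are the counts divided by 200.
Repeatedly combine the two least-probable nodes; the expected code length is the sum of the merged weights.
merge 7/200 + 1/25 → 3/40
merge 9/200 + 3/40 → 3/25
merge 17/200 + 3/25 → 41/200
merge 1/8 + 1/5 → 13/40
merge 41/200 + 23/100 → 87/200
merge 6/25 + 13/40 → 113/200
merge 87/200 + 113/200 → 1
L = 3/40 + 3/25 + 41/200 + 13/40 + 87/200 + 113/200 + 1 = 109/40 = 2.725 bits/symbol.

2.725 bits/symbol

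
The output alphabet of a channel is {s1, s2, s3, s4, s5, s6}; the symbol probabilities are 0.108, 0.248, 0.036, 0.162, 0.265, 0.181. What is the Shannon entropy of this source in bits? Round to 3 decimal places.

2.398 bits

H = −Σ pᵢ log₂ pᵢ.
−0.108·log₂(0.108) = 0.3468
−0.248·log₂(0.248) = 0.4989
−0.036·log₂(0.036) = 0.1727
−0.162·log₂(0.162) = 0.4254
−0.265·log₂(0.265) = 0.5077
−0.181·log₂(0.181) = 0.4463
Sum ≈ 2.3978 → 2.398 bits.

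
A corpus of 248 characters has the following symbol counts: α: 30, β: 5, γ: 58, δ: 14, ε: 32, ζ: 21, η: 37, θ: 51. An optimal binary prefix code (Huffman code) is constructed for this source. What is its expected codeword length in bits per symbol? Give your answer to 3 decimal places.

Probabilities are the counts divided by 248.
Repeatedly combine the two least-probable nodes; the expected code length is the sum of the merged weights.
merge 5/248 + 7/124 → 19/248
merge 19/248 + 21/248 → 5/31
merge 15/124 + 4/31 → 1/4
merge 37/248 + 5/31 → 77/248
merge 51/248 + 29/124 → 109/248
merge 1/4 + 77/248 → 139/248
merge 109/248 + 139/248 → 1
L = 19/248 + 5/31 + 1/4 + 77/248 + 109/248 + 139/248 + 1 = 347/124 ≈ 2.798 bits/symbol.

2.798 bits/symbol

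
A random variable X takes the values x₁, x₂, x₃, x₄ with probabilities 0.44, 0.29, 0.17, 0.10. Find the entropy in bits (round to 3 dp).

1.806 bits

H = −Σ pᵢ log₂ pᵢ.
−0.44·log₂(0.44) = 0.5211
−0.29·log₂(0.29) = 0.5179
−0.17·log₂(0.17) = 0.4346
−0.10·log₂(0.10) = 0.3322
Sum ≈ 1.8058 → 1.806 bits.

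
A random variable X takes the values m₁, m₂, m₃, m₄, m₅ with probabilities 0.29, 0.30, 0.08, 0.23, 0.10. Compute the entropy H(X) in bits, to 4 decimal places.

H = −Σ pᵢ log₂ pᵢ.
−0.29·log₂(0.29) = 0.5179
−0.30·log₂(0.30) = 0.5211
−0.08·log₂(0.08) = 0.2915
−0.23·log₂(0.23) = 0.4877
−0.10·log₂(0.10) = 0.3322
Sum ≈ 2.1504 → 2.1504 bits.

2.1504 bits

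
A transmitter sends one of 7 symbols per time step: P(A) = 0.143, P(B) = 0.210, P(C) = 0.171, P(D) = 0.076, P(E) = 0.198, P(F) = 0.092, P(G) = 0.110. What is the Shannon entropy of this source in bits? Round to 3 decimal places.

2.722 bits

H = −Σ pᵢ log₂ pᵢ.
−0.143·log₂(0.143) = 0.4012
−0.210·log₂(0.210) = 0.4728
−0.171·log₂(0.171) = 0.4357
−0.076·log₂(0.076) = 0.2826
−0.198·log₂(0.198) = 0.4626
−0.092·log₂(0.092) = 0.3167
−0.110·log₂(0.110) = 0.3503
Sum ≈ 2.7219 → 2.722 bits.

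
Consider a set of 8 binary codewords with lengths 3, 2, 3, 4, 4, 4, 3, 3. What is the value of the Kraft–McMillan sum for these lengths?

0.9375

With common denominator 2^4 = 16: Σ 2^(−ℓᵢ) = 2/16 + 4/16 + 2/16 + 1/16 + 1/16 + 1/16 + 2/16 + 2/16 = 15/16 = 0.9375.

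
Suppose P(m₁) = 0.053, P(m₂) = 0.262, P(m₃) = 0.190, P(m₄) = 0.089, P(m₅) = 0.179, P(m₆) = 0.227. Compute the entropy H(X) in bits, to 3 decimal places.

2.427 bits

H = −Σ pᵢ log₂ pᵢ.
−0.053·log₂(0.053) = 0.2246
−0.262·log₂(0.262) = 0.5063
−0.190·log₂(0.190) = 0.4552
−0.089·log₂(0.089) = 0.3106
−0.179·log₂(0.179) = 0.4443
−0.227·log₂(0.227) = 0.4856
Sum ≈ 2.4266 → 2.427 bits.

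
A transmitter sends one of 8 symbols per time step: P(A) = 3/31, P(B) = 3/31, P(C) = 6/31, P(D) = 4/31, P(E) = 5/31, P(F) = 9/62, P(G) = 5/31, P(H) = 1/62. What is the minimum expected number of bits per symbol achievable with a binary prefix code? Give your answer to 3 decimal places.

Repeatedly combine the two least-probable nodes; the expected code length is the sum of the merged weights.
merge 1/62 + 3/31 → 7/62
merge 3/31 + 7/62 → 13/62
merge 4/31 + 9/62 → 17/62
merge 5/31 + 5/31 → 10/31
merge 6/31 + 13/62 → 25/62
merge 17/62 + 10/31 → 37/62
merge 25/62 + 37/62 → 1
L = 7/62 + 13/62 + 17/62 + 10/31 + 25/62 + 37/62 + 1 = 181/62 ≈ 2.919 bits/symbol.

2.919 bits/symbol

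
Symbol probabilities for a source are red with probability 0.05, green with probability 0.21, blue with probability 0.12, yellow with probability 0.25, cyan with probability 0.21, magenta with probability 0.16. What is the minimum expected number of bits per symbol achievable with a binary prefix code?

2.5 bits/symbol

Repeatedly combine the two least-probable nodes; the expected code length is the sum of the merged weights.
merge 1/20 + 3/25 → 17/100
merge 4/25 + 17/100 → 33/100
merge 21/100 + 21/100 → 21/50
merge 1/4 + 33/100 → 29/50
merge 21/50 + 29/50 → 1
L = 17/100 + 33/100 + 21/50 + 29/50 + 1 = 5/2 = 2.5 bits/symbol.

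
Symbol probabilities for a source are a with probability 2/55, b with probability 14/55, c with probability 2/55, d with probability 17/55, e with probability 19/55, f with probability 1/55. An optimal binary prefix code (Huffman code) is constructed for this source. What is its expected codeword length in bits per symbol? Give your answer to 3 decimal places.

Repeatedly combine the two least-probable nodes; the expected code length is the sum of the merged weights.
merge 1/55 + 2/55 → 3/55
merge 2/55 + 3/55 → 1/11
merge 1/11 + 14/55 → 19/55
merge 17/55 + 19/55 → 36/55
merge 19/55 + 36/55 → 1
L = 3/55 + 1/11 + 19/55 + 36/55 + 1 = 118/55 ≈ 2.145 bits/symbol.

2.145 bits/symbol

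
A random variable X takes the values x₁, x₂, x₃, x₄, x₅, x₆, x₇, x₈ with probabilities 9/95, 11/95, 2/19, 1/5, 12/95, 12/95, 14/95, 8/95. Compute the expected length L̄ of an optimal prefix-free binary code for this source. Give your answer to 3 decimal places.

2.979 bits/symbol

Repeatedly combine the two least-probable nodes; the expected code length is the sum of the merged weights.
merge 8/95 + 9/95 → 17/95
merge 2/19 + 11/95 → 21/95
merge 12/95 + 12/95 → 24/95
merge 14/95 + 17/95 → 31/95
merge 1/5 + 21/95 → 8/19
merge 24/95 + 31/95 → 11/19
merge 8/19 + 11/19 → 1
L = 17/95 + 21/95 + 24/95 + 31/95 + 8/19 + 11/19 + 1 = 283/95 ≈ 2.979 bits/symbol.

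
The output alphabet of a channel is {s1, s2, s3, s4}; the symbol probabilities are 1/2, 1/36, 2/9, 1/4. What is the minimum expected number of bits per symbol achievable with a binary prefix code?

1.75 bits/symbol

Repeatedly combine the two least-probable nodes; the expected code length is the sum of the merged weights.
merge 1/36 + 2/9 → 1/4
merge 1/4 + 1/4 → 1/2
merge 1/2 + 1/2 → 1
L = 1/4 + 1/2 + 1 = 7/4 = 1.75 bits/symbol.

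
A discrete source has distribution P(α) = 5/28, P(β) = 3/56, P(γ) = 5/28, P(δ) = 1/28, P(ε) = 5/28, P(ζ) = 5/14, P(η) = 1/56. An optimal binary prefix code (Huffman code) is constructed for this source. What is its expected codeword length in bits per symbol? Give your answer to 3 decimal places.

2.446 bits/symbol

Repeatedly combine the two least-probable nodes; the expected code length is the sum of the merged weights.
merge 1/56 + 1/28 → 3/56
merge 3/56 + 3/56 → 3/28
merge 3/28 + 5/28 → 2/7
merge 5/28 + 5/28 → 5/14
merge 2/7 + 5/14 → 9/14
merge 5/14 + 9/14 → 1
L = 3/56 + 3/28 + 2/7 + 5/14 + 9/14 + 1 = 137/56 ≈ 2.446 bits/symbol.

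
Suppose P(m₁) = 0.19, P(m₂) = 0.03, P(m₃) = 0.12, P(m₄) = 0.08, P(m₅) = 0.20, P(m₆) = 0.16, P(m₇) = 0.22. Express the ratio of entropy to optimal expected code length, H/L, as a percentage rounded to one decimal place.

Entropy H = −Σ p log₂ p ≈ 2.6335 bits.
Huffman merges: 3/100+2/25→11/100; 11/100+3/25→23/100; 4/25+19/100→7/20; 1/5+11/50→21/50; 23/100+7/20→29/50; 21/50+29/50→1. L = 269/100 ≈ 2.6900.
Efficiency = H/L = 2.6335/2.6900 = 97.9%.

97.9%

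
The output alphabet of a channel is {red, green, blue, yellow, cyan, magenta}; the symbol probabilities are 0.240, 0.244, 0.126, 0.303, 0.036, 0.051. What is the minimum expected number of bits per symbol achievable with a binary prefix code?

2.3 bits/symbol

Repeatedly combine the two least-probable nodes; the expected code length is the sum of the merged weights.
merge 9/250 + 51/1000 → 87/1000
merge 87/1000 + 63/500 → 213/1000
merge 213/1000 + 6/25 → 453/1000
merge 61/250 + 303/1000 → 547/1000
merge 453/1000 + 547/1000 → 1
L = 87/1000 + 213/1000 + 453/1000 + 547/1000 + 1 = 23/10 = 2.3 bits/symbol.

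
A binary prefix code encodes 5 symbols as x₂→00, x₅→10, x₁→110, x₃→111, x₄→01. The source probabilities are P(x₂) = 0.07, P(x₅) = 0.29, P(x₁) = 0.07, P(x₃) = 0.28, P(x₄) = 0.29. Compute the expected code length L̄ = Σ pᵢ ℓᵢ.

L̄ = Σ pᵢ·ℓᵢ = 0.07·2 + 0.29·2 + 0.07·3 + 0.28·3 + 0.29·2 = 2.35 bits/symbol.

2.35 bits/symbol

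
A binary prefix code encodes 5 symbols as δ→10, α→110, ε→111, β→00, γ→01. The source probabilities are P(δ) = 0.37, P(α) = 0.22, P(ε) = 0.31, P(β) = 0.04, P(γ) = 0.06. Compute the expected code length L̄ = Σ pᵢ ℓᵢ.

L̄ = Σ pᵢ·ℓᵢ = 0.37·2 + 0.22·3 + 0.31·3 + 0.04·2 + 0.06·2 = 2.53 bits/symbol.

2.53 bits/symbol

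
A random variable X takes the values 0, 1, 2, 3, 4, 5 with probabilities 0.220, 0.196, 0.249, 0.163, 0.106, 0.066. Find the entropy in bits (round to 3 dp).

2.469 bits

H = −Σ pᵢ log₂ pᵢ.
−0.220·log₂(0.220) = 0.4806
−0.196·log₂(0.196) = 0.4608
−0.249·log₂(0.249) = 0.4994
−0.163·log₂(0.163) = 0.4266
−0.106·log₂(0.106) = 0.3432
−0.066·log₂(0.066) = 0.2588
Sum ≈ 2.4694 → 2.469 bits.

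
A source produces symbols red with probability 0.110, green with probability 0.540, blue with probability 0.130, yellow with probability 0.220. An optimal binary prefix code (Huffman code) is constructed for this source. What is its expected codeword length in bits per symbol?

Repeatedly combine the two least-probable nodes; the expected code length is the sum of the merged weights.
merge 11/100 + 13/100 → 6/25
merge 11/50 + 6/25 → 23/50
merge 23/50 + 27/50 → 1
L = 6/25 + 23/50 + 1 = 17/10 = 1.7 bits/symbol.

1.7 bits/symbol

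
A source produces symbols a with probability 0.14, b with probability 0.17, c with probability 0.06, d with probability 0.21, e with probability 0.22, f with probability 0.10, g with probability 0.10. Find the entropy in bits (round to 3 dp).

H = −Σ pᵢ log₂ pᵢ.
−0.14·log₂(0.14) = 0.3971
−0.17·log₂(0.17) = 0.4346
−0.06·log₂(0.06) = 0.2435
−0.21·log₂(0.21) = 0.4728
−0.22·log₂(0.22) = 0.4806
−0.10·log₂(0.10) = 0.3322
−0.10·log₂(0.10) = 0.3322
Sum ≈ 2.6930 → 2.693 bits.

2.693 bits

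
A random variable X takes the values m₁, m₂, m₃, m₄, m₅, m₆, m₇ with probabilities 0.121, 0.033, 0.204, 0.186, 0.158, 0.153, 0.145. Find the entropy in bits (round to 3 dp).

2.689 bits

H = −Σ pᵢ log₂ pᵢ.
−0.121·log₂(0.121) = 0.3687
−0.033·log₂(0.033) = 0.1624
−0.204·log₂(0.204) = 0.4678
−0.186·log₂(0.186) = 0.4514
−0.158·log₂(0.158) = 0.4206
−0.153·log₂(0.153) = 0.4144
−0.145·log₂(0.145) = 0.4040
Sum ≈ 2.6892 → 2.689 bits.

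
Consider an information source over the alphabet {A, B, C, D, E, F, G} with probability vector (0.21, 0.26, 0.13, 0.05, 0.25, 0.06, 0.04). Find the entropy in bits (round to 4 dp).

2.5061 bits

H = −Σ pᵢ log₂ pᵢ.
−0.21·log₂(0.21) = 0.4728
−0.26·log₂(0.26) = 0.5053
−0.13·log₂(0.13) = 0.3826
−0.05·log₂(0.05) = 0.2161
−0.25·log₂(0.25) = 0.5000
−0.06·log₂(0.06) = 0.2435
−0.04·log₂(0.04) = 0.1858
Sum ≈ 2.5061 → 2.5061 bits.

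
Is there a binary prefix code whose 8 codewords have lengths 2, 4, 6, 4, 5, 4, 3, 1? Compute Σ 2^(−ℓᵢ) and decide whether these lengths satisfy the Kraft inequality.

With common denominator 2^6 = 64: Σ 2^(−ℓᵢ) = 16/64 + 4/64 + 1/64 + 4/64 + 2/64 + 4/64 + 8/64 + 32/64 = 71/64 = 1.109375.
Kraft's inequality requires Σ ≤ 1; here Σ = 1.109375 > 1, so no such prefix code exists.

1.109375; no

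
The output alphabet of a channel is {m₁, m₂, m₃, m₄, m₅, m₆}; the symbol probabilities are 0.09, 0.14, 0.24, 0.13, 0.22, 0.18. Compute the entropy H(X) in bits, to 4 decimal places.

H = −Σ pᵢ log₂ pᵢ.
−0.09·log₂(0.09) = 0.3127
−0.14·log₂(0.14) = 0.3971
−0.24·log₂(0.24) = 0.4941
−0.13·log₂(0.13) = 0.3826
−0.22·log₂(0.22) = 0.4806
−0.18·log₂(0.18) = 0.4453
Sum ≈ 2.5124 → 2.5124 bits.

2.5124 bits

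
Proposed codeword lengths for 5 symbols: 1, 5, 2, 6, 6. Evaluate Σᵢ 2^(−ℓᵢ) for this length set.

0.8125

With common denominator 2^6 = 64: Σ 2^(−ℓᵢ) = 32/64 + 2/64 + 16/64 + 1/64 + 1/64 = 52/64 = 0.8125.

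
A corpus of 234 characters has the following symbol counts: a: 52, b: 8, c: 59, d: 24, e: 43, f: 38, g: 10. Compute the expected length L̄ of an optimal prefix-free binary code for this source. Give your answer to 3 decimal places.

2.598 bits/symbol

Probabilities are the counts divided by 234.
Repeatedly combine the two least-probable nodes; the expected code length is the sum of the merged weights.
merge 4/117 + 5/117 → 1/13
merge 1/13 + 4/39 → 7/39
merge 19/117 + 7/39 → 40/117
merge 43/234 + 2/9 → 95/234
merge 59/234 + 40/117 → 139/234
merge 95/234 + 139/234 → 1
L = 1/13 + 7/39 + 40/117 + 95/234 + 139/234 + 1 = 304/117 ≈ 2.598 bits/symbol.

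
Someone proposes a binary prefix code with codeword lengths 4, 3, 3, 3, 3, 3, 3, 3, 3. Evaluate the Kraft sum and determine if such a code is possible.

1.0625; no

With common denominator 2^4 = 16: Σ 2^(−ℓᵢ) = 1/16 + 2/16 + 2/16 + 2/16 + 2/16 + 2/16 + 2/16 + 2/16 + 2/16 = 17/16 = 1.0625.
Kraft's inequality requires Σ ≤ 1; here Σ = 1.0625 > 1, so no such prefix code exists.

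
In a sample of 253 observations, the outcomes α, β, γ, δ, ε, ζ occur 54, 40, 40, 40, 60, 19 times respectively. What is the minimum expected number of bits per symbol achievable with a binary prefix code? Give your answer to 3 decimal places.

Probabilities are the counts divided by 253.
Repeatedly combine the two least-probable nodes; the expected code length is the sum of the merged weights.
merge 19/253 + 40/253 → 59/253
merge 40/253 + 40/253 → 80/253
merge 54/253 + 59/253 → 113/253
merge 60/253 + 80/253 → 140/253
merge 113/253 + 140/253 → 1
L = 59/253 + 80/253 + 113/253 + 140/253 + 1 = 645/253 ≈ 2.549 bits/symbol.

2.549 bits/symbol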